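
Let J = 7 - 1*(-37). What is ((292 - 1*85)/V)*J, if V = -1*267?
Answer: -3036/89 ≈ -34.112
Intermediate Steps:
J = 44 (J = 7 + 37 = 44)
V = -267
((292 - 1*85)/V)*J = ((292 - 1*85)/(-267))*44 = ((292 - 85)*(-1/267))*44 = (207*(-1/267))*44 = -69/89*44 = -3036/89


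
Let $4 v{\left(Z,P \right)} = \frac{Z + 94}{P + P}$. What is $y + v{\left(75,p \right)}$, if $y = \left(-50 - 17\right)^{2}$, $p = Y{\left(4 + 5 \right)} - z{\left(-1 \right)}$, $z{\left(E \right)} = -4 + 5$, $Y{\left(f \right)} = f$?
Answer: $\frac{287465}{64} \approx 4491.6$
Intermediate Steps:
$z{\left(E \right)} = 1$
$p = 8$ ($p = \left(4 + 5\right) - 1 = 9 - 1 = 8$)
$v{\left(Z,P \right)} = \frac{94 + Z}{8 P}$ ($v{\left(Z,P \right)} = \frac{\left(Z + 94\right) \frac{1}{P + P}}{4} = \frac{\left(94 + Z\right) \frac{1}{2 P}}{4} = \frac{\frac{1}{2} \frac{1}{P} \left(94 + Z\right)}{4} = \frac{94 + Z}{8 P}$)
$y = 4489$ ($y = \left(-67\right)^{2} = 4489$)
$y + v{\left(75,p \right)} = 4489 + \frac{94 + 75}{8 \cdot 8} = 4489 + \frac{1}{8} \cdot \frac{1}{8} \cdot 169 = 4489 + \frac{169}{64} = \frac{287465}{64}$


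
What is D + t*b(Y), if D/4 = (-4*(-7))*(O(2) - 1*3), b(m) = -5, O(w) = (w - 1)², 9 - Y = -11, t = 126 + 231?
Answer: -2009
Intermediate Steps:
t = 357
Y = 20 (Y = 9 - 1*(-11) = 9 + 11 = 20)
O(w) = (-1 + w)²
D = -224 (D = 4*((-4*(-7))*((-1 + 2)² - 1*3)) = 4*(28*(1² - 3)) = 4*(28*(1 - 3)) = 4*(28*(-2)) = 4*(-56) = -224)
D + t*b(Y) = -224 + 357*(-5) = -224 - 1785 = -2009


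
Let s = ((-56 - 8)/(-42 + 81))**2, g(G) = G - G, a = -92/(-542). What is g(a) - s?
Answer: -4096/1521 ≈ -2.6930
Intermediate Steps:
a = 46/271 (a = -92*(-1/542) = 46/271 ≈ 0.16974)
g(G) = 0
s = 4096/1521 (s = (-64/39)**2 = 4096/1521 ≈ 2.6930)
g(a) - s = 0 - 1*4096/1521 = 0 - 4096/1521 = -4096/1521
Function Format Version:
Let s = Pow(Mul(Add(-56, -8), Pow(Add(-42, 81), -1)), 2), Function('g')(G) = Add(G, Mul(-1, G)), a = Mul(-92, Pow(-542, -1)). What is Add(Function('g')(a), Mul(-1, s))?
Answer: Rational(-4096, 1521) ≈ -2.6930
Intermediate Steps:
a = Rational(46, 271) (a = Mul(-92, Rational(-1, 542)) = Rational(46, 271) ≈ 0.16974)
Function('g')(G) = 0
s = Rational(4096, 1521) (s = Pow(Mul(-64, Pow(39, -1)), 2) = Pow(Mul(-64, Rational(1, 39)), 2) = Pow(Rational(-64, 39), 2) = Rational(4096, 1521) ≈ 2.6930)
Add(Function('g')(a), Mul(-1, s)) = Add(0, Mul(-1, Rational(4096, 1521))) = Add(0, Rational(-4096, 1521)) = Rational(-4096, 1521)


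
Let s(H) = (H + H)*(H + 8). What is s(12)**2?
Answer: 230400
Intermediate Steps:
s(H) = 2*H*(8 + H) (s(H) = (2*H)*(8 + H) = 2*H*(8 + H))
s(12)**2 = (2*12*(8 + 12))**2 = (2*12*20)**2 = 480**2 = 230400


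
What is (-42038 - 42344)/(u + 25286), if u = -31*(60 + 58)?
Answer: -42191/10814 ≈ -3.9015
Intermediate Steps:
u = -3658 (u = -31*118 = -3658)
(-42038 - 42344)/(u + 25286) = (-42038 - 42344)/(-3658 + 25286) = -84382/21628 = -84382*1/21628 = -42191/10814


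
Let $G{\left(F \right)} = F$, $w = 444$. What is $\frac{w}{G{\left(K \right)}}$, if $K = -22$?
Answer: $- \frac{222}{11} \approx -20.182$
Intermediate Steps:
$\frac{w}{G{\left(K \right)}} = \frac{444}{-22} = 444 \left(- \frac{1}{22}\right) = - \frac{222}{11}$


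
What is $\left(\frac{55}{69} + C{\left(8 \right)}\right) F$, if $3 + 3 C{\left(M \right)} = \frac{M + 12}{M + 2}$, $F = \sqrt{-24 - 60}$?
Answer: $\frac{64 i \sqrt{21}}{69} \approx 4.2505 i$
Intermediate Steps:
$F = 2 i \sqrt{21}$ ($F = \sqrt{-84} = 2 i \sqrt{21} \approx 9.1651 i$)
$C{\left(M \right)} = -1 + \frac{12 + M}{3 \left(2 + M\right)}$ ($C{\left(M \right)} = -1 + \frac{\left(M + 12\right) \frac{1}{M + 2}}{3} = -1 + \frac{\left(12 + M\right) \frac{1}{2 + M}}{3} = -1 + \frac{\frac{1}{2 + M} \left(12 + M\right)}{3} = -1 + \frac{12 + M}{3 \left(2 + M\right)}$)
$\left(\frac{55}{69} + C{\left(8 \right)}\right) F = \left(\frac{55}{69} + \frac{2 \left(3 - 8\right)}{3 \left(2 + 8\right)}\right) 2 i \sqrt{21} = \left(55 \cdot \frac{1}{69} + \frac{2 \left(3 - 8\right)}{3 \cdot 10}\right) 2 i \sqrt{21} = \left(\frac{55}{69} + \frac{2}{3} \cdot \frac{1}{10} \left(-5\right)\right) 2 i \sqrt{21} = \left(\frac{55}{69} - \frac{1}{3}\right) 2 i \sqrt{21} = \frac{32 \cdot 2 i \sqrt{21}}{69} = \frac{64 i \sqrt{21}}{69}$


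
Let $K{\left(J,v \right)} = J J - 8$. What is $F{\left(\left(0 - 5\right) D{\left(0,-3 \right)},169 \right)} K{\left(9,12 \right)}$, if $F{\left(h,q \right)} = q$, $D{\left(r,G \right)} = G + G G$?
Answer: $12337$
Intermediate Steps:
$K{\left(J,v \right)} = -8 + J^{2}$ ($K{\left(J,v \right)} = J^{2} - 8 = -8 + J^{2}$)
$D{\left(r,G \right)} = G + G^{2}$
$F{\left(\left(0 - 5\right) D{\left(0,-3 \right)},169 \right)} K{\left(9,12 \right)} = 169 \left(-8 + 9^{2}\right) = 169 \left(-8 + 81\right) = 169 \cdot 73 = 12337$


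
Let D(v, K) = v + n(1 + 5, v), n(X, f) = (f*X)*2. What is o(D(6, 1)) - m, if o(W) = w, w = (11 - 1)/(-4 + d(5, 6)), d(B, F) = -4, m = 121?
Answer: -489/4 ≈ -122.25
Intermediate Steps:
w = -5/4 (w = (11 - 1)/(-4 - 4) = 10/(-8) = 10*(-1/8) = -5/4 ≈ -1.2500)
n(X, f) = 2*X*f (n(X, f) = (X*f)*2 = 2*X*f)
D(v, K) = 13*v (D(v, K) = v + 2*(1 + 5)*v = v + 2*6*v = v + 12*v = 13*v)
o(W) = -5/4
o(D(6, 1)) - m = -5/4 - 1*121 = -5/4 - 121 = -489/4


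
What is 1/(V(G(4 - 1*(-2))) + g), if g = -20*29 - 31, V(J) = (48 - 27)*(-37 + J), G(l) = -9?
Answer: -1/1577 ≈ -0.00063412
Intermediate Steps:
V(J) = -777 + 21*J (V(J) = 21*(-37 + J) = -777 + 21*J)
g = -611 (g = -580 - 31 = -611)
1/(V(G(4 - 1*(-2))) + g) = 1/((-777 + 21*(-9)) - 611) = 1/((-777 - 189) - 611) = 1/(-966 - 611) = 1/(-1577) = -1/1577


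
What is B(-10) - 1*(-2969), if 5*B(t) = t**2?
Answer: 2989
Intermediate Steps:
B(t) = t**2/5
B(-10) - 1*(-2969) = (1/5)*(-10)**2 - 1*(-2969) = (1/5)*100 + 2969 = 20 + 2969 = 2989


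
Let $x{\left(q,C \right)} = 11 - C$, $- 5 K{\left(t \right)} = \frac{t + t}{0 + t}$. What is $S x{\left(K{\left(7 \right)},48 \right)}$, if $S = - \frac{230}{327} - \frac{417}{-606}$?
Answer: $\frac{37259}{66054} \approx 0.56407$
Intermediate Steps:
$K{\left(t \right)} = - \frac{2}{5}$ ($K{\left(t \right)} = - \frac{\left(t + t\right) \frac{1}{0 + t}}{5} = - \frac{2 t \frac{1}{t}}{5} = \left(- \frac{1}{5}\right) 2 = - \frac{2}{5}$)
$S = - \frac{1007}{66054}$ ($S = \left(-230\right) \frac{1}{327} - - \frac{139}{202} = - \frac{230}{327} + \frac{139}{202} = - \frac{1007}{66054} \approx -0.015245$)
$S x{\left(K{\left(7 \right)},48 \right)} = - \frac{1007 \left(11 - 48\right)}{66054} = \left(- \frac{1007}{66054}\right) \left(-37\right) = \frac{37259}{66054}$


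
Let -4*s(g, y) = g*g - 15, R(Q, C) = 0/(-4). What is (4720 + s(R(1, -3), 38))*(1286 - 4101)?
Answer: -53189425/4 ≈ -1.3297e+7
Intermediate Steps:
R(Q, C) = 0 (R(Q, C) = 0*(-¼) = 0)
s(g, y) = 15/4 - g²/4 (s(g, y) = -(g*g - 15)/4 = -(g² - 15)/4 = -(-15 + g²)/4 = 15/4 - g²/4)
(4720 + s(R(1, -3), 38))*(1286 - 4101) = (4720 + (15/4 - ¼*0²))*(1286 - 4101) = (4720 + (15/4 - ¼*0))*(-2815) = (4720 + (15/4 + 0))*(-2815) = (4720 + 15/4)*(-2815) = (18895/4)*(-2815) = -53189425/4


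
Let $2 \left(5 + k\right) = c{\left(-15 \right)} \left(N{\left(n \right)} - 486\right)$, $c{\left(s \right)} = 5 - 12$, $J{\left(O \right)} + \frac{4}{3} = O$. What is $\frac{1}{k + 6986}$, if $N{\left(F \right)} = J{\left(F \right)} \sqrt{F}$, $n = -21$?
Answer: $\frac{104184}{906065215} - \frac{938 i \sqrt{21}}{906065215} \approx 0.00011499 - 4.7441 \cdot 10^{-6} i$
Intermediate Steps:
$J{\left(O \right)} = - \frac{4}{3} + O$
$c{\left(s \right)} = -7$ ($c{\left(s \right)} = 5 - 12 = -7$)
$N{\left(F \right)} = \sqrt{F} \left(- \frac{4}{3} + F\right)$ ($N{\left(F \right)} = \left(- \frac{4}{3} + F\right) \sqrt{F} = \sqrt{F} \left(- \frac{4}{3} + F\right)$)
$k = 1696 + \frac{469 i \sqrt{21}}{6}$ ($k = -5 + \frac{\left(-7\right) \left(\sqrt{-21} \left(- \frac{4}{3} - 21\right) - 486\right)}{2} = -5 + \frac{\left(-7\right) \left(i \sqrt{21} \left(- \frac{67}{3}\right) - 486\right)}{2} = -5 + \frac{\left(-7\right) \left(- \frac{67 i \sqrt{21}}{3} - 486\right)}{2} = -5 + \frac{\left(-7\right) \left(-486 - \frac{67 i \sqrt{21}}{3}\right)}{2} = -5 + \frac{3402 + \frac{469 i \sqrt{21}}{3}}{2} = -5 + \left(1701 + \frac{469 i \sqrt{21}}{6}\right) = 1696 + \frac{469 i \sqrt{21}}{6} \approx 1696.0 + 358.2 i$)
$\frac{1}{k + 6986} = \frac{1}{\left(1696 + \frac{469 i \sqrt{21}}{6}\right) + 6986} = \frac{1}{8682 + \frac{469 i \sqrt{21}}{6}}$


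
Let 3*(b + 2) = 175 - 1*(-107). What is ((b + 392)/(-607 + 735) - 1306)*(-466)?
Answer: 9709343/16 ≈ 6.0683e+5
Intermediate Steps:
b = 92 (b = -2 + (175 - 1*(-107))/3 = -2 + (175 + 107)/3 = -2 + (⅓)*282 = -2 + 94 = 92)
((b + 392)/(-607 + 735) - 1306)*(-466) = ((92 + 392)/(-607 + 735) - 1306)*(-466) = (484/128 - 1306)*(-466) = (484*(1/128) - 1306)*(-466) = (121/32 - 1306)*(-466) = -41671/32*(-466) = 9709343/16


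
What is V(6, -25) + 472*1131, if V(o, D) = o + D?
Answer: 533813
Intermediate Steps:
V(o, D) = D + o
V(6, -25) + 472*1131 = (-25 + 6) + 472*1131 = -19 + 533832 = 533813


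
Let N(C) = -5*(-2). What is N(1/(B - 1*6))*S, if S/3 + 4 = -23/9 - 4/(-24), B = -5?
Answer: -575/3 ≈ -191.67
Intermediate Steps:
N(C) = 10
S = -115/6 (S = -12 + 3*(-23/9 - 4/(-24)) = -12 + 3*(-23*⅑ - 4*(-1/24)) = -12 + 3*(-23/9 + ⅙) = -12 + 3*(-43/18) = -12 - 43/6 = -115/6 ≈ -19.167)
N(1/(B - 1*6))*S = 10*(-115/6) = -575/3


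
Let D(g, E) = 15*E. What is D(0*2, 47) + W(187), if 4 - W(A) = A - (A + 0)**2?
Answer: 35491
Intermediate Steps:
W(A) = 4 + A**2 - A (W(A) = 4 - (A - (A + 0)**2) = 4 - (A - A**2) = 4 + (A**2 - A) = 4 + A**2 - A)
D(0*2, 47) + W(187) = 15*47 + (4 + 187**2 - 1*187) = 705 + (4 + 34969 - 187) = 705 + 34786 = 35491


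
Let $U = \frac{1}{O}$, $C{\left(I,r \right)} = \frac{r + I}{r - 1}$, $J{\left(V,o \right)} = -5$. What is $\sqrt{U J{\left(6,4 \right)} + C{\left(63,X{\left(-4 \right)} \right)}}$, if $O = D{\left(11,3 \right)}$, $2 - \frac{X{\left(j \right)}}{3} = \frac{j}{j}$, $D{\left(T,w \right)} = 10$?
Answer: $\frac{\sqrt{130}}{2} \approx 5.7009$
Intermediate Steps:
$X{\left(j \right)} = 3$ ($X{\left(j \right)} = 6 - 3 \frac{j}{j} = 6 - 3 = 3$)
$O = 10$
$C{\left(I,r \right)} = \frac{I + r}{-1 + r}$
$U = \frac{1}{10} \approx 0.1$
$\sqrt{U J{\left(6,4 \right)} + C{\left(63,X{\left(-4 \right)} \right)}} = \sqrt{\frac{1}{10} \left(-5\right) + \frac{63 + 3}{-1 + 3}} = \sqrt{- \frac{1}{2} + \frac{1}{2} \cdot 66} = \sqrt{- \frac{1}{2} + 33} = \sqrt{\frac{65}{2}} = \frac{\sqrt{130}}{2}$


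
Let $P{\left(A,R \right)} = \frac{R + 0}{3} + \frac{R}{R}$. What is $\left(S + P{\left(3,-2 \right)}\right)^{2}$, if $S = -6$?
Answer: $\frac{289}{9} \approx 32.111$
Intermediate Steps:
$P{\left(A,R \right)} = 1 + \frac{R}{3}$ ($P{\left(A,R \right)} = R \frac{1}{3} + 1 = \frac{R}{3} + 1 = 1 + \frac{R}{3}$)
$\left(S + P{\left(3,-2 \right)}\right)^{2} = \left(-6 + \left(1 + \frac{1}{3} \left(-2\right)\right)\right)^{2} = \left(-6 + \left(1 - \frac{2}{3}\right)\right)^{2} = \left(-6 + \frac{1}{3}\right)^{2} = \left(- \frac{17}{3}\right)^{2} = \frac{289}{9}$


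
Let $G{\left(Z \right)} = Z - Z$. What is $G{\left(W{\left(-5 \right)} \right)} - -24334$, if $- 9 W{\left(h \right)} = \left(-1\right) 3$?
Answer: $24334$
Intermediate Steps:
$W{\left(h \right)} = \frac{1}{3}$ ($W{\left(h \right)} = - \frac{\left(-1\right) 3}{9} = \left(- \frac{1}{9}\right) \left(-3\right) = \frac{1}{3}$)
$G{\left(Z \right)} = 0$
$G{\left(W{\left(-5 \right)} \right)} - -24334 = 0 - -24334 = 0 + 24334 = 24334$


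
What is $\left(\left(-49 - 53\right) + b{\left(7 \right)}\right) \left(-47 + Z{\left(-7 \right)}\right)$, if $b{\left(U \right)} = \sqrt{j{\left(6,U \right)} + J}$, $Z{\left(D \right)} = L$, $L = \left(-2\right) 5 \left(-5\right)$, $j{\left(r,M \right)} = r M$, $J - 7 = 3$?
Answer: $-306 + 6 \sqrt{13} \approx -284.37$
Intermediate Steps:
$J = 10$ ($J = 7 + 3 = 10$)
$j{\left(r,M \right)} = M r$
$L = 50$ ($L = \left(-10\right) \left(-5\right) = 50$)
$Z{\left(D \right)} = 50$
$b{\left(U \right)} = \sqrt{10 + 6 U}$ ($b{\left(U \right)} = \sqrt{U 6 + 10} = \sqrt{6 U + 10} = \sqrt{10 + 6 U}$)
$\left(\left(-49 - 53\right) + b{\left(7 \right)}\right) \left(-47 + Z{\left(-7 \right)}\right) = \left(\left(-49 - 53\right) + \sqrt{10 + 6 \cdot 7}\right) \left(-47 + 50\right) = \left(-102 + \sqrt{10 + 42}\right) 3 = \left(-102 + \sqrt{52}\right) 3 = \left(-102 + 2 \sqrt{13}\right) 3 = -306 + 6 \sqrt{13}$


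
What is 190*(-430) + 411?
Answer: -81289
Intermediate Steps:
190*(-430) + 411 = -81700 + 411 = -81289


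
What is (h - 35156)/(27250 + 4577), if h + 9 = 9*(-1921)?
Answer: -52454/31827 ≈ -1.6481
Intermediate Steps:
h = -17298 (h = -9 + 9*(-1921) = -9 - 17289 = -17298)
(h - 35156)/(27250 + 4577) = (-17298 - 35156)/(27250 + 4577) = -52454/31827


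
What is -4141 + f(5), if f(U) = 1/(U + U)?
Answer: -41409/10 ≈ -4140.9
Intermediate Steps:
f(U) = 1/(2*U)
-4141 + f(5) = -4141 + (½)/5 = -4141 + (½)*(⅕) = -4141 + ⅒ = -41409/10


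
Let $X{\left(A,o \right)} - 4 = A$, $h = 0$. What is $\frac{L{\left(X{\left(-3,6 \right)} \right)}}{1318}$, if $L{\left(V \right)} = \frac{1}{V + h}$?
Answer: $\frac{1}{1318} \approx 0.00075873$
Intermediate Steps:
$X{\left(A,o \right)} = 4 + A$
$L{\left(V \right)} = \frac{1}{V}$ ($L{\left(V \right)} = \frac{1}{V + 0} = \frac{1}{V}$)
$\frac{L{\left(X{\left(-3,6 \right)} \right)}}{1318} = \frac{1}{\left(4 - 3\right) 1318} = 1^{-1} \cdot \frac{1}{1318} = 1 \cdot \frac{1}{1318} = \frac{1}{1318}$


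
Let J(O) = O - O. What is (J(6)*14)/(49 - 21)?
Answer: 0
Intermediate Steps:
J(O) = 0
(J(6)*14)/(49 - 21) = (0*14)/(49 - 21) = 0/28 = (1/28)*0 = 0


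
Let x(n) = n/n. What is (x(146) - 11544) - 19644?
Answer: -31187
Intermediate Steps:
x(n) = 1
(x(146) - 11544) - 19644 = (1 - 11544) - 19644 = -11543 - 19644 = -31187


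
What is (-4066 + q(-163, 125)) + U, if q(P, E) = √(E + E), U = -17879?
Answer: -21945 + 5*√10 ≈ -21929.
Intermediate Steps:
q(P, E) = √2*√E (q(P, E) = √(2*E) = √2*√E)
(-4066 + q(-163, 125)) + U = (-4066 + √2*√125) - 17879 = (-4066 + √2*(5*√5)) - 17879 = (-4066 + 5*√10) - 17879 = -21945 + 5*√10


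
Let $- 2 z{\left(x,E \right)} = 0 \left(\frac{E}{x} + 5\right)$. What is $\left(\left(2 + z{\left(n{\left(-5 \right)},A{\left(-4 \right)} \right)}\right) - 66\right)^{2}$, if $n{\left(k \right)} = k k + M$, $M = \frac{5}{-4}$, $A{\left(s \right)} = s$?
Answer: $4096$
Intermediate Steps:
$M = - \frac{5}{4}$ ($M = 5 \left(- \frac{1}{4}\right) = - \frac{5}{4} \approx -1.25$)
$n{\left(k \right)} = - \frac{5}{4} + k^{2}$ ($n{\left(k \right)} = k k - \frac{5}{4} = k^{2} - \frac{5}{4} = - \frac{5}{4} + k^{2}$)
$z{\left(x,E \right)} = 0$ ($z{\left(x,E \right)} = - \frac{0 \left(\frac{E}{x} + 5\right)}{2} = - \frac{0 \left(5 + \frac{E}{x}\right)}{2} = \left(- \frac{1}{2}\right) 0 = 0$)
$\left(\left(2 + z{\left(n{\left(-5 \right)},A{\left(-4 \right)} \right)}\right) - 66\right)^{2} = \left(\left(2 + 0\right) - 66\right)^{2} = \left(2 - 66\right)^{2} = \left(-64\right)^{2} = 4096$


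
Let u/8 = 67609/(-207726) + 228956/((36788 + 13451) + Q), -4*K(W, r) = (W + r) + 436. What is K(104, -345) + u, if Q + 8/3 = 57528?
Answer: -4614580055809/134312723436 ≈ -34.357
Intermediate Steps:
Q = 172576/3 (Q = -8/3 + 57528 = 172576/3 ≈ 57525.)
K(W, r) = -109 - W/4 - r/4 (K(W, r) = -((W + r) + 436)/4 = -(436 + W + r)/4 = -109 - W/4 - r/4)
u = 483291302924/33578180859 (u = 8*(67609/(-207726) + 228956/((36788 + 13451) + 172576/3)) = 8*(67609*(-1/207726) + 228956/(50239 + 172576/3)) = 8*(-67609/207726 + 228956/(323293/3)) = 8*(-67609/207726 + 228956*(3/323293)) = 8*(-67609/207726 + 686868/323293) = 8*(120822825731/67156361718) = 483291302924/33578180859 ≈ 14.393)
K(104, -345) + u = (-109 - ¼*104 - ¼*(-345)) + 483291302924/33578180859 = (-109 - 26 + 345/4) + 483291302924/33578180859 = -195/4 + 483291302924/33578180859 = -4614580055809/134312723436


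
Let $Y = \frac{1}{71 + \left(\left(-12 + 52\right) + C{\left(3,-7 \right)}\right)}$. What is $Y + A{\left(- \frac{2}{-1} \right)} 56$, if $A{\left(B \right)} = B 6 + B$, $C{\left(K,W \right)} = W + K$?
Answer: $\frac{83889}{107} \approx 784.01$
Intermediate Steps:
$C{\left(K,W \right)} = K + W$
$A{\left(B \right)} = 7 B$ ($A{\left(B \right)} = 6 B + B = 7 B$)
$Y = \frac{1}{107}$ ($Y = \frac{1}{71 + \left(\left(-12 + 52\right) + \left(3 - 7\right)\right)} = \frac{1}{71 + \left(40 - 4\right)} = \frac{1}{71 + 36} = \frac{1}{107} \approx 0.0093458$)
$Y + A{\left(- \frac{2}{-1} \right)} 56 = \frac{1}{107} + 7 \left(- \frac{2}{-1}\right) 56 = \frac{1}{107} + 7 \left(\left(-2\right) \left(-1\right)\right) 56 = \frac{1}{107} + 7 \cdot 2 \cdot 56 = \frac{1}{107} + 14 \cdot 56 = \frac{1}{107} + 784 = \frac{83889}{107}$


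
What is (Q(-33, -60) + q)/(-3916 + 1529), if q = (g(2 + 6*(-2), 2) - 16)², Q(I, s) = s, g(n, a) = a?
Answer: -136/2387 ≈ -0.056975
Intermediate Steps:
q = 196 (q = (2 - 16)² = (-14)² = 196)
(Q(-33, -60) + q)/(-3916 + 1529) = (-60 + 196)/(-3916 + 1529) = 136/(-2387) = 136*(-1/2387) = -136/2387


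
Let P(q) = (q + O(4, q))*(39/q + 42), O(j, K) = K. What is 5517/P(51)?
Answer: 1839/1454 ≈ 1.2648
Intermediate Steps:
P(q) = 2*q*(42 + 39/q) (P(q) = (q + q)*(39/q + 42) = (2*q)*(42 + 39/q) = 2*q*(42 + 39/q))
5517/P(51) = 5517/(78 + 84*51) = 5517/(78 + 4284) = 5517/4362 = 5517*(1/4362) = 1839/1454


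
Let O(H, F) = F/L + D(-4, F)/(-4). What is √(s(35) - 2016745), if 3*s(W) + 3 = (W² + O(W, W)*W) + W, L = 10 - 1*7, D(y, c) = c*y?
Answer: I*√18142034/3 ≈ 1419.8*I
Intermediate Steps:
L = 3 (L = 10 - 7 = 3)
O(H, F) = 4*F/3 (O(H, F) = F/3 + (F*(-4))/(-4) = F*(⅓) - 4*F*(-¼) = F/3 + F = 4*F/3)
s(W) = -1 + W/3 + 7*W²/9 (s(W) = -1 + ((W² + (4*W/3)*W) + W)/3 = -1 + ((W² + 4*W²/3) + W)/3 = -1 + (7*W²/3 + W)/3 = -1 + (W + 7*W²/3)/3 = -1 + (W/3 + 7*W²/9) = -1 + W/3 + 7*W²/9)
√(s(35) - 2016745) = √((-1 + (⅓)*35 + (7/9)*35²) - 2016745) = √((-1 + 35/3 + (7/9)*1225) - 2016745) = √((-1 + 35/3 + 8575/9) - 2016745) = √(8671/9 - 2016745) = √(-18142034/9) = I*√18142034/3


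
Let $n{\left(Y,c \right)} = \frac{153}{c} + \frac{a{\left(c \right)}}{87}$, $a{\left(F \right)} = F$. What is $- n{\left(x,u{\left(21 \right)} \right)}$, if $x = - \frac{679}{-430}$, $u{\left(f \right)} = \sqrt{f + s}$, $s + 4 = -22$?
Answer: $\frac{13306 i \sqrt{5}}{435} \approx 68.398 i$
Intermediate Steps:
$s = -26$ ($s = -4 - 22 = -26$)
$u{\left(f \right)} = \sqrt{-26 + f}$ ($u{\left(f \right)} = \sqrt{f - 26} = \sqrt{-26 + f}$)
$x = \frac{679}{430}$ ($x = \left(-679\right) \left(- \frac{1}{430}\right) = \frac{679}{430} \approx 1.5791$)
$n{\left(Y,c \right)} = \frac{153}{c} + \frac{c}{87}$
$- n{\left(x,u{\left(21 \right)} \right)} = - (\frac{153}{\sqrt{-26 + 21}} + \frac{\sqrt{-26 + 21}}{87}) = - (\frac{153}{\sqrt{-5}} + \frac{\sqrt{-5}}{87}) = - (\frac{153}{i \sqrt{5}} + \frac{i \sqrt{5}}{87}) = - (153 \left(- \frac{i \sqrt{5}}{5}\right) + \frac{i \sqrt{5}}{87}) = - (- \frac{153 i \sqrt{5}}{5} + \frac{i \sqrt{5}}{87}) = - \frac{\left(-13306\right) i \sqrt{5}}{435} = \frac{13306 i \sqrt{5}}{435}$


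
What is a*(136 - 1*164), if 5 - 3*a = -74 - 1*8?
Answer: -812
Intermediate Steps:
a = 29 (a = 5/3 - (-74 - 1*8)/3 = 5/3 - (-74 - 8)/3 = 5/3 - ⅓*(-82) = 5/3 + 82/3 = 29)
a*(136 - 1*164) = 29*(136 - 1*164) = 29*(136 - 164) = 29*(-28) = -812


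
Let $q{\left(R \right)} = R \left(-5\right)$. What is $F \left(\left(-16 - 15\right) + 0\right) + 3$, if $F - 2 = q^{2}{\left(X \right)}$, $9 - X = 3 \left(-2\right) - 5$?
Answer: $-310059$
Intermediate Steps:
$X = 20$ ($X = 9 - \left(3 \left(-2\right) - 5\right) = 9 - \left(-6 - 5\right) = 9 - -11 = 9 + 11 = 20$)
$q{\left(R \right)} = - 5 R$
$F = 10002$ ($F = 2 + \left(\left(-5\right) 20\right)^{2} = 2 + \left(-100\right)^{2} = 2 + 10000 = 10002$)
$F \left(\left(-16 - 15\right) + 0\right) + 3 = 10002 \left(\left(-16 - 15\right) + 0\right) + 3 = 10002 \left(-31 + 0\right) + 3 = 10002 \left(-31\right) + 3 = -310062 + 3 = -310059$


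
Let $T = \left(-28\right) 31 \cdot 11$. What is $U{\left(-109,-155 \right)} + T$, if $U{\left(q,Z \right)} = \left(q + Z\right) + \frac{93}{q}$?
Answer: $- \frac{1069601}{109} \approx -9812.9$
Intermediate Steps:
$T = -9548$ ($T = \left(-868\right) 11 = -9548$)
$U{\left(q,Z \right)} = Z + q + \frac{93}{q}$ ($U{\left(q,Z \right)} = \left(Z + q\right) + \frac{93}{q} = Z + q + \frac{93}{q}$)
$U{\left(-109,-155 \right)} + T = \left(-155 - 109 + \frac{93}{-109}\right) - 9548 = \left(-155 - 109 + 93 \left(- \frac{1}{109}\right)\right) - 9548 = \left(-155 - 109 - \frac{93}{109}\right) - 9548 = - \frac{28869}{109} - 9548 = - \frac{1069601}{109}$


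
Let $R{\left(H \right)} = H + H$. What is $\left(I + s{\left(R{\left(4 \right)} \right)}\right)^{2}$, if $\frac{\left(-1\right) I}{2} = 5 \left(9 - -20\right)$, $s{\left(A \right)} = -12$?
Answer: $91204$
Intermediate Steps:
$R{\left(H \right)} = 2 H$
$I = -290$ ($I = - 2 \cdot 5 \left(9 - -20\right) = - 2 \cdot 5 \left(9 + 20\right) = - 2 \cdot 5 \cdot 29 = \left(-2\right) 145 = -290$)
$\left(I + s{\left(R{\left(4 \right)} \right)}\right)^{2} = \left(-290 - 12\right)^{2} = \left(-302\right)^{2} = 91204$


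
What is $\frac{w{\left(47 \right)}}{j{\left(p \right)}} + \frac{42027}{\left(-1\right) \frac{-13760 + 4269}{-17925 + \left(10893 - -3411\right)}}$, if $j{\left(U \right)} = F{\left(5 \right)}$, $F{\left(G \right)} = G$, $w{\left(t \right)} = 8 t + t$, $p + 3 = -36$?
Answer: $- \frac{756884142}{47455} \approx -15950.0$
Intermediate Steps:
$p = -39$ ($p = -3 - 36 = -39$)
$w{\left(t \right)} = 9 t$
$j{\left(U \right)} = 5$
$\frac{w{\left(47 \right)}}{j{\left(p \right)}} + \frac{42027}{\left(-1\right) \frac{-13760 + 4269}{-17925 + \left(10893 - -3411\right)}} = \frac{9 \cdot 47}{5} + \frac{42027}{\left(-1\right) \frac{-13760 + 4269}{-17925 + \left(10893 - -3411\right)}} = 423 \cdot \frac{1}{5} + \frac{42027}{\left(-1\right) \left(- \frac{9491}{-17925 + \left(10893 + 3411\right)}\right)} = \frac{423}{5} + \frac{42027}{\left(-1\right) \left(- \frac{9491}{-17925 + 14304}\right)} = \frac{423}{5} + \frac{42027}{\left(-1\right) \left(- \frac{9491}{-3621}\right)} = \frac{423}{5} + \frac{42027}{\left(-1\right) \left(\left(-9491\right) \left(- \frac{1}{3621}\right)\right)} = \frac{423}{5} + \frac{42027}{\left(-1\right) \frac{9491}{3621}} = \frac{423}{5} + \frac{42027}{- \frac{9491}{3621}} = \frac{423}{5} + 42027 \left(- \frac{3621}{9491}\right) = \frac{423}{5} - \frac{152179767}{9491} = - \frac{756884142}{47455}$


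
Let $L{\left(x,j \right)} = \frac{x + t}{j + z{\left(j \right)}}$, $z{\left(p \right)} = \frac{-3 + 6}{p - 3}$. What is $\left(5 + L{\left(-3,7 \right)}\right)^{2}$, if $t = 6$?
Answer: $\frac{27889}{961} \approx 29.021$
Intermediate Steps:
$z{\left(p \right)} = \frac{3}{-3 + p}$
$L{\left(x,j \right)} = \frac{6 + x}{j + \frac{3}{-3 + j}}$ ($L{\left(x,j \right)} = \frac{x + 6}{j + \frac{3}{-3 + j}} = \frac{6 + x}{j + \frac{3}{-3 + j}}$)
$\left(5 + L{\left(-3,7 \right)}\right)^{2} = \left(5 + \frac{\left(-3 + 7\right) \left(6 - 3\right)}{3 + 7 \left(-3 + 7\right)}\right)^{2} = \left(5 + \frac{1}{3 + 7 \cdot 4} \cdot 4 \cdot 3\right)^{2} = \left(5 + \frac{1}{3 + 28} \cdot 4 \cdot 3\right)^{2} = \left(5 + \frac{1}{31} \cdot 4 \cdot 3\right)^{2} = \left(5 + \frac{12}{31}\right)^{2} = \left(\frac{167}{31}\right)^{2} = \frac{27889}{961}$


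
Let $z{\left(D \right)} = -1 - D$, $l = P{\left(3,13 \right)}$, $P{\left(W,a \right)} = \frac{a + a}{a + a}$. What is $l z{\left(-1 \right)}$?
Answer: $0$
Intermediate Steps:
$P{\left(W,a \right)} = 1$ ($P{\left(W,a \right)} = \frac{2 a}{2 a} = 2 a \frac{1}{2 a} = 1$)
$l = 1$
$l z{\left(-1 \right)} = 1 \left(-1 - -1\right) = 1 \left(-1 + 1\right) = 1 \cdot 0 = 0$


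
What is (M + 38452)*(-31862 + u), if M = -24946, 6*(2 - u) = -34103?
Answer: -353535307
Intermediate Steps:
u = 34115/6 (u = 2 - ⅙*(-34103) = 2 + 34103/6 = 34115/6 ≈ 5685.8)
(M + 38452)*(-31862 + u) = (-24946 + 38452)*(-31862 + 34115/6) = 13506*(-157057/6) = -353535307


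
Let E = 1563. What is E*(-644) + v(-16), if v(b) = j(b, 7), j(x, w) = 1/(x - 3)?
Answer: -19124869/19 ≈ -1.0066e+6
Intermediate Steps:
j(x, w) = 1/(-3 + x)
v(b) = 1/(-3 + b)
E*(-644) + v(-16) = 1563*(-644) + 1/(-3 - 16) = -1006572 + 1/(-19) = -1006572 - 1/19 = -19124869/19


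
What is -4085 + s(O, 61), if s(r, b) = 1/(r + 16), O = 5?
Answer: -85784/21 ≈ -4085.0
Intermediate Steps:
s(r, b) = 1/(16 + r)
-4085 + s(O, 61) = -4085 + 1/(16 + 5) = -4085 + 1/21 = -85784/21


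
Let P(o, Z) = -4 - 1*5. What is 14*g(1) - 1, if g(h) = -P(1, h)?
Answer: 125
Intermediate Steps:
P(o, Z) = -9 (P(o, Z) = -4 - 5 = -9)
g(h) = 9 (g(h) = -1*(-9) = 9)
14*g(1) - 1 = 14*9 - 1 = 126 - 1 = 125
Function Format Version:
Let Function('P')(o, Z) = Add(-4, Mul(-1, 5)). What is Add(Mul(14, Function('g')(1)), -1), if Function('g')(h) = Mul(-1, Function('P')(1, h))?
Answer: 125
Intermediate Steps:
Function('P')(o, Z) = -9 (Function('P')(o, Z) = Add(-4, -5) = -9)
Function('g')(h) = 9 (Function('g')(h) = Mul(-1, -9) = 9)
Add(Mul(14, Function('g')(1)), -1) = Add(Mul(14, 9), -1) = Add(126, -1) = 125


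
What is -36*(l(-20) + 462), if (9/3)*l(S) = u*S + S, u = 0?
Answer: -16392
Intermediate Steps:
l(S) = S/3 (l(S) = (0*S + S)/3 = (0 + S)/3 = S/3)
-36*(l(-20) + 462) = -36*((⅓)*(-20) + 462) = -36*(-20/3 + 462) = -36*1366/3 = -16392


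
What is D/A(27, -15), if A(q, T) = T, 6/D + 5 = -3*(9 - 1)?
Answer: 2/145 ≈ 0.013793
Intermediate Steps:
D = -6/29 (D = 6/(-5 - 3*(9 - 1)) = 6/(-5 - 3*8) = 6/(-5 - 24) = 6/(-29) = 6*(-1/29) = -6/29 ≈ -0.20690)
D/A(27, -15) = -6/29/(-15) = -6/29*(-1/15) = 2/145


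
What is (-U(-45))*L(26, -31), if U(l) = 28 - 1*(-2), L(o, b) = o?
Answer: -780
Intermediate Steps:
U(l) = 30 (U(l) = 28 + 2 = 30)
(-U(-45))*L(26, -31) = -1*30*26 = -30*26 = -780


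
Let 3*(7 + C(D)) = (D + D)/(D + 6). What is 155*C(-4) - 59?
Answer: -4052/3 ≈ -1350.7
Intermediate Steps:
C(D) = -7 + 2*D/(3*(6 + D)) (C(D) = -7 + ((D + D)/(D + 6))/3 = -7 + ((2*D)/(6 + D))/3 = -7 + (2*D/(6 + D))/3 = -7 + 2*D/(3*(6 + D)))
155*C(-4) - 59 = 155*((-126 - 19*(-4))/(3*(6 - 4))) - 59 = 155*((⅓)*(-126 + 76)/2) - 59 = 155*((⅓)*(½)*(-50)) - 59 = 155*(-25/3) - 59 = -3875/3 - 59 = -4052/3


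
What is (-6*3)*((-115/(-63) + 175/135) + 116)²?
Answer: -1013760392/3969 ≈ -2.5542e+5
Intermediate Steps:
(-6*3)*((-115/(-63) + 175/135) + 116)² = -18*((-115*(-1/63) + 175*(1/135)) + 116)² = -18*((115/63 + 35/27) + 116)² = -18*(590/189 + 116)² = -18*(22514/189)² = -18*506880196/35721 = -1013760392/3969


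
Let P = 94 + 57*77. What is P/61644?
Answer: 4483/61644 ≈ 0.072724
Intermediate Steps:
P = 4483 (P = 94 + 4389 = 4483)
P/61644 = 4483/61644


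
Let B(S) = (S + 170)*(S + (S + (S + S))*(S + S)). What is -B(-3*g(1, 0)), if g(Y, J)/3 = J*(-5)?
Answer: 0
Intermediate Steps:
g(Y, J) = -15*J (g(Y, J) = 3*(J*(-5)) = 3*(-5*J) = -15*J)
B(S) = (170 + S)*(S + 6*S²) (B(S) = (170 + S)*(S + (S + 2*S)*(2*S)) = (170 + S)*(S + (3*S)*(2*S)) = (170 + S)*(S + 6*S²))
-B(-3*g(1, 0)) = -(-(-45)*0)*(170 + 6*(-(-45)*0)² + 1021*(-(-45)*0)) = -(-3*0)*(170 + 6*(-3*0)² + 1021*(-3*0)) = -0*(170 + 6*0² + 1021*0) = -0*(170 + 6*0 + 0) = -0*(170 + 0 + 0) = -0*170 = -1*0 = 0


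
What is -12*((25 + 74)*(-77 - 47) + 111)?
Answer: 145980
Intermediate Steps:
-12*((25 + 74)*(-77 - 47) + 111) = -12*(99*(-124) + 111) = -12*(-12276 + 111) = -12*(-12165) = 145980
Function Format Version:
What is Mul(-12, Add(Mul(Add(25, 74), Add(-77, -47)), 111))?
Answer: 145980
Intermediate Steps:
Mul(-12, Add(Mul(Add(25, 74), Add(-77, -47)), 111)) = Mul(-12, Add(Mul(99, -124), 111)) = Mul(-12, Add(-12276, 111)) = Mul(-12, -12165) = 145980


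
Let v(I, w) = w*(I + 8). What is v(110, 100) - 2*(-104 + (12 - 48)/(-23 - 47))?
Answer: 420244/35 ≈ 12007.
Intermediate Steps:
v(I, w) = w*(8 + I)
v(110, 100) - 2*(-104 + (12 - 48)/(-23 - 47)) = 100*(8 + 110) - 2*(-104 + (12 - 48)/(-23 - 47)) = 100*118 - 2*(-104 - 36/(-70)) = 11800 - 2*(-104 - 36*(-1/70)) = 11800 - 2*(-104 + 18/35) = 11800 - 2*(-3622/35) = 11800 + 7244/35 = 420244/35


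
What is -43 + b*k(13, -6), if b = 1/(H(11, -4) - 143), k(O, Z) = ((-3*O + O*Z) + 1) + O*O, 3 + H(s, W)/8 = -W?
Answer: -5858/135 ≈ -43.393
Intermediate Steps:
H(s, W) = -24 - 8*W (H(s, W) = -24 + 8*(-W) = -24 - 8*W)
k(O, Z) = 1 + O² - 3*O + O*Z (k(O, Z) = (1 - 3*O + O*Z) + O² = 1 + O² - 3*O + O*Z)
b = -1/135 (b = 1/((-24 - 8*(-4)) - 143) = 1/((-24 + 32) - 143) = 1/(8 - 143) = 1/(-135) = -1/135 ≈ -0.0074074)
-43 + b*k(13, -6) = -43 - (1 + 13² - 3*13 + 13*(-6))/135 = -43 - (1 + 169 - 39 - 78)/135 = -43 - 1/135*53 = -43 - 53/135 = -5858/135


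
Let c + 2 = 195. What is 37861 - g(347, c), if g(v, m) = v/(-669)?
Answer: 25329356/669 ≈ 37862.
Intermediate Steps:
c = 193 (c = -2 + 195 = 193)
g(v, m) = -v/669 (g(v, m) = v*(-1/669) = -v/669)
37861 - g(347, c) = 37861 - (-1)*347/669 = 37861 - 1*(-347/669) = 37861 + 347/669 = 25329356/669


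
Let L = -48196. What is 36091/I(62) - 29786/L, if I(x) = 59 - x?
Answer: -869676239/72294 ≈ -12030.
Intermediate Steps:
36091/I(62) - 29786/L = 36091/(59 - 1*62) - 29786/(-48196) = 36091/(59 - 62) - 29786*(-1/48196) = 36091/(-3) + 14893/24098 = 36091*(-⅓) + 14893/24098 = -36091/3 + 14893/24098 = -869676239/72294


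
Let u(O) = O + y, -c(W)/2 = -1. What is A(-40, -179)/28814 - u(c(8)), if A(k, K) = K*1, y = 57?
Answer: -1700205/28814 ≈ -59.006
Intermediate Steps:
c(W) = 2 (c(W) = -2*(-1) = 2)
A(k, K) = K
u(O) = 57 + O (u(O) = O + 57 = 57 + O)
A(-40, -179)/28814 - u(c(8)) = -179/28814 - (57 + 2) = -179*1/28814 - 1*59 = -179/28814 - 59 = -1700205/28814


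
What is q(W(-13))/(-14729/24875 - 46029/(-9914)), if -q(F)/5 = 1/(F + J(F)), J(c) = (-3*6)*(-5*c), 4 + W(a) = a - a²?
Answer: 616526875/8454097507947 ≈ 7.2926e-5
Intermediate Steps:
W(a) = -4 + a - a² (W(a) = -4 + (a - a²) = -4 + a - a²)
J(c) = 90*c (J(c) = -(-90)*c = 90*c)
q(F) = -5/(91*F) (q(F) = -5/(F + 90*F) = -5*1/(91*F) = -5/(91*F))
q(W(-13))/(-14729/24875 - 46029/(-9914)) = (-5/(91*(-4 - 13 - 1*(-13)²)))/(-14729/24875 - 46029/(-9914)) = (-5/(91*(-4 - 13 - 1*169)))/(-14729*1/24875 - 46029*(-1/9914)) = (-5/(91*(-4 - 13 - 169)))/(-14729/24875 + 46029/9914) = (-5/91/(-186))/(998948069/246610750) = -5/91*(-1/186)*(246610750/998948069) = (5/16926)*(246610750/998948069) = 616526875/8454097507947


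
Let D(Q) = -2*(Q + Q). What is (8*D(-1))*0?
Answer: 0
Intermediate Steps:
D(Q) = -4*Q
(8*D(-1))*0 = (8*(-4*(-1)))*0 = (8*4)*0 = 32*0 = 0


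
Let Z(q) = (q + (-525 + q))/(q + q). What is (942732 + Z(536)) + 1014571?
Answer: 2098229363/1072 ≈ 1.9573e+6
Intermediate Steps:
Z(q) = (-525 + 2*q)/(2*q) (Z(q) = (-525 + 2*q)/((2*q)) = (-525 + 2*q)*(1/(2*q)) = (-525 + 2*q)/(2*q))
(942732 + Z(536)) + 1014571 = (942732 + (-525/2 + 536)/536) + 1014571 = (942732 + (1/536)*(547/2)) + 1014571 = (942732 + 547/1072) + 1014571 = 1010609251/1072 + 1014571 = 2098229363/1072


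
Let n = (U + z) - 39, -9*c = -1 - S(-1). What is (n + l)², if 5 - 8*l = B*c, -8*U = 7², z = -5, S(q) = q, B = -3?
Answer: 9801/4 ≈ 2450.3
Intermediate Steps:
U = -49/8 (U = -⅛*7² = -⅛*49 = -49/8 ≈ -6.1250)
c = 0 (c = -(-1 - 1*(-1))/9 = -(-1 + 1)/9 = -⅑*0 = 0)
l = 5/8 (l = 5/8 - (-3)*0/8 = 5/8 - ⅛*0 = 5/8 + 0 = 5/8 ≈ 0.62500)
n = -401/8 (n = (-49/8 - 5) - 39 = -89/8 - 39 = -401/8 ≈ -50.125)
(n + l)² = (-401/8 + 5/8)² = (-99/2)² = 9801/4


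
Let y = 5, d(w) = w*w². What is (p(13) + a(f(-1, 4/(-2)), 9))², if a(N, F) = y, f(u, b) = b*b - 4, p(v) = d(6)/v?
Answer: 78961/169 ≈ 467.22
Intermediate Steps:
d(w) = w³
p(v) = 216/v (p(v) = 6³/v = 216/v)
f(u, b) = -4 + b² (f(u, b) = b² - 4 = -4 + b²)
a(N, F) = 5
(p(13) + a(f(-1, 4/(-2)), 9))² = (216/13 + 5)² = (281/13)² = 78961/169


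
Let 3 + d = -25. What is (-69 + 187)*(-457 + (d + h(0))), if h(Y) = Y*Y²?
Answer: -57230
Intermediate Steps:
d = -28 (d = -3 - 25 = -28)
h(Y) = Y³
(-69 + 187)*(-457 + (d + h(0))) = (-69 + 187)*(-457 + (-28 + 0³)) = 118*(-457 + (-28 + 0)) = 118*(-457 - 28) = 118*(-485) = -57230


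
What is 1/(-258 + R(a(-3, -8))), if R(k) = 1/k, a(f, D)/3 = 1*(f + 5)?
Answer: -6/1547 ≈ -0.0038785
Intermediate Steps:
a(f, D) = 15 + 3*f (a(f, D) = 3*(1*(f + 5)) = 3*(1*(5 + f)) = 3*(5 + f) = 15 + 3*f)
1/(-258 + R(a(-3, -8))) = 1/(-258 + 1/(15 + 3*(-3))) = 1/(-258 + 1/(15 - 9)) = 1/(-258 + 1/6) = 1/(-258 + ⅙) = 1/(-1547/6) = -6/1547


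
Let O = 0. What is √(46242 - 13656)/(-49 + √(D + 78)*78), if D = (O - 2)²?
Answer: 49*√32586/496487 + 156*√668013/496487 ≈ 0.27462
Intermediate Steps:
D = 4 (D = (0 - 2)² = (-2)² = 4)
√(46242 - 13656)/(-49 + √(D + 78)*78) = √(46242 - 13656)/(-49 + √(4 + 78)*78) = √32586/(-49 + √82*78) = √32586/(-49 + 78*√82)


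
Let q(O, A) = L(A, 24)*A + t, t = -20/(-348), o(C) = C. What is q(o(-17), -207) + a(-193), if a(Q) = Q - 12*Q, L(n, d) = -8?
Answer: 328778/87 ≈ 3779.1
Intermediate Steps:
t = 5/87 (t = -20*(-1/348) = 5/87 ≈ 0.057471)
q(O, A) = 5/87 - 8*A (q(O, A) = -8*A + 5/87 = 5/87 - 8*A)
a(Q) = -11*Q
q(o(-17), -207) + a(-193) = (5/87 - 8*(-207)) - 11*(-193) = (5/87 + 1656) + 2123 = 144077/87 + 2123 = 328778/87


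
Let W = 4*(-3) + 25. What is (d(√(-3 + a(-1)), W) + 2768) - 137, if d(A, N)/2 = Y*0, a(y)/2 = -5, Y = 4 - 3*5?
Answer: 2631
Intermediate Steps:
Y = -11 (Y = 4 - 15 = -11)
a(y) = -10 (a(y) = 2*(-5) = -10)
W = 13 (W = -12 + 25 = 13)
d(A, N) = 0 (d(A, N) = 2*(-11*0) = 2*0 = 0)
(d(√(-3 + a(-1)), W) + 2768) - 137 = (0 + 2768) - 137 = 2768 - 137 = 2631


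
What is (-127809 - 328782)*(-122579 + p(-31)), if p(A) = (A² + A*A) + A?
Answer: 55105054608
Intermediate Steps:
p(A) = A + 2*A² (p(A) = (A² + A²) + A = 2*A² + A = A + 2*A²)
(-127809 - 328782)*(-122579 + p(-31)) = (-127809 - 328782)*(-122579 - 31*(1 + 2*(-31))) = -456591*(-122579 - 31*(1 - 62)) = -456591*(-122579 - 31*(-61)) = -456591*(-122579 + 1891) = -456591*(-120688) = 55105054608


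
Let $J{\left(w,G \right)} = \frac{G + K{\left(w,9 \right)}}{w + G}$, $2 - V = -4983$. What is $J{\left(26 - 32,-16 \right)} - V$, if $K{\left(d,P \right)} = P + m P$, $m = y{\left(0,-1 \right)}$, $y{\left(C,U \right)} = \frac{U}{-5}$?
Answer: $- \frac{274162}{55} \approx -4984.8$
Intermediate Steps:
$y{\left(C,U \right)} = - \frac{U}{5}$ ($y{\left(C,U \right)} = U \left(- \frac{1}{5}\right) = - \frac{U}{5}$)
$m = \frac{1}{5}$ ($m = \left(- \frac{1}{5}\right) \left(-1\right) = \frac{1}{5} \approx 0.2$)
$V = 4985$ ($V = 2 - -4983 = 2 + 4983 = 4985$)
$K{\left(d,P \right)} = \frac{6 P}{5}$ ($K{\left(d,P \right)} = P + \frac{P}{5} = \frac{6 P}{5}$)
$J{\left(w,G \right)} = \frac{\frac{54}{5} + G}{G + w}$ ($J{\left(w,G \right)} = \frac{G + \frac{6}{5} \cdot 9}{w + G} = \frac{G + \frac{54}{5}}{G + w} = \frac{\frac{54}{5} + G}{G + w}$)
$J{\left(26 - 32,-16 \right)} - V = \frac{\frac{54}{5} - 16}{-16 + \left(26 - 32\right)} - 4985 = \frac{1}{-16 - 6} \left(- \frac{26}{5}\right) - 4985 = \frac{1}{-22} \left(- \frac{26}{5}\right) - 4985 = \left(- \frac{1}{22}\right) \left(- \frac{26}{5}\right) - 4985 = \frac{13}{55} - 4985 = - \frac{274162}{55}$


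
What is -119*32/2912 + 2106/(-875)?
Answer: -42253/11375 ≈ -3.7146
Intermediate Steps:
-119*32/2912 + 2106/(-875) = -3808*1/2912 + 2106*(-1/875) = -17/13 - 2106/875 = -42253/11375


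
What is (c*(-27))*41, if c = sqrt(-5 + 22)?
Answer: -1107*sqrt(17) ≈ -4564.3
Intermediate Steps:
c = sqrt(17) ≈ 4.1231
(c*(-27))*41 = (sqrt(17)*(-27))*41 = -27*sqrt(17)*41 = -1107*sqrt(17)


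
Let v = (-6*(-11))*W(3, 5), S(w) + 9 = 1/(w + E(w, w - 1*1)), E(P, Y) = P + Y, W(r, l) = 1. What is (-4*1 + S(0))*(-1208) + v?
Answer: 16978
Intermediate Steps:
S(w) = -9 + 1/(-1 + 3*w) (S(w) = -9 + 1/(w + (w + (w - 1*1))) = -9 + 1/(w + (w + (w - 1))) = -9 + 1/(w + (w + (-1 + w))) = -9 + 1/(w + (-1 + 2*w)) = -9 + 1/(-1 + 3*w))
v = 66 (v = -6*(-11)*1 = 66*1 = 66)
(-4*1 + S(0))*(-1208) + v = (-4*1 + (10 - 27*0)/(-1 + 3*0))*(-1208) + 66 = (-4 + (10 + 0)/(-1 + 0))*(-1208) + 66 = (-4 + 10/(-1))*(-1208) + 66 = (-4 - 1*10)*(-1208) + 66 = (-4 - 10)*(-1208) + 66 = -14*(-1208) + 66 = 16912 + 66 = 16978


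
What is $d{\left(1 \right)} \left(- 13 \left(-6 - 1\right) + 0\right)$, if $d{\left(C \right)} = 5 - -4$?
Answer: $819$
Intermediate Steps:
$d{\left(C \right)} = 9$ ($d{\left(C \right)} = 5 + 4 = 9$)
$d{\left(1 \right)} \left(- 13 \left(-6 - 1\right) + 0\right) = 9 \left(- 13 \left(-6 - 1\right) + 0\right) = 9 \left(\left(-13\right) \left(-7\right) + 0\right) = 9 \left(91 + 0\right) = 9 \cdot 91 = 819$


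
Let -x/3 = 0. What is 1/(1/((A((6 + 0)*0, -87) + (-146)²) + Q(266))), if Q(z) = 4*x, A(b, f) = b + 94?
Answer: 21410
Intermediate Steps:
A(b, f) = 94 + b
x = 0 (x = -3*0 = 0)
Q(z) = 0 (Q(z) = 4*0 = 0)
1/(1/((A((6 + 0)*0, -87) + (-146)²) + Q(266))) = 1/(1/(((94 + (6 + 0)*0) + (-146)²) + 0)) = 1/(1/(((94 + 6*0) + 21316) + 0)) = 1/(1/(((94 + 0) + 21316) + 0)) = 1/(1/((94 + 21316) + 0)) = 1/(1/(21410 + 0)) = 1/(1/21410) = 21410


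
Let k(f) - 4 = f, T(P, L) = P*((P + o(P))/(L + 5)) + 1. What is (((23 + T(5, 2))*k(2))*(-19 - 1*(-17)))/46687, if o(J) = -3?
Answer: -2136/326809 ≈ -0.0065359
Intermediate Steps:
T(P, L) = 1 + P*(-3 + P)/(5 + L) (T(P, L) = P*((P - 3)/(L + 5)) + 1 = P*((-3 + P)/(5 + L)) + 1 = P*(-3 + P)/(5 + L) + 1 = 1 + P*(-3 + P)/(5 + L))
k(f) = 4 + f
(((23 + T(5, 2))*k(2))*(-19 - 1*(-17)))/46687 = (((23 + (5 + 2 + 5**2 - 3*5)/(5 + 2))*(4 + 2))*(-19 - 1*(-17)))/46687 = (((23 + (5 + 2 + 25 - 15)/7)*6)*(-19 + 17))*(1/46687) = (((23 + (1/7)*17)*6)*(-2))*(1/46687) = (((23 + 17/7)*6)*(-2))*(1/46687) = (((178/7)*6)*(-2))*(1/46687) = ((1068/7)*(-2))*(1/46687) = -2136/7*1/46687 = -2136/326809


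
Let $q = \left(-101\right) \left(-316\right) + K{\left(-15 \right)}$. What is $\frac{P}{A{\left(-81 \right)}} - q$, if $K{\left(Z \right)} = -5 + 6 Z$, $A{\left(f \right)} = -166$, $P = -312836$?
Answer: $- \frac{2484725}{83} \approx -29936.0$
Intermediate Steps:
$q = 31821$ ($q = \left(-101\right) \left(-316\right) + \left(-5 + 6 \left(-15\right)\right) = 31916 - 95 = 31821$)
$\frac{P}{A{\left(-81 \right)}} - q = - \frac{312836}{-166} - 31821 = \left(-312836\right) \left(- \frac{1}{166}\right) - 31821 = \frac{156418}{83} - 31821 = - \frac{2484725}{83}$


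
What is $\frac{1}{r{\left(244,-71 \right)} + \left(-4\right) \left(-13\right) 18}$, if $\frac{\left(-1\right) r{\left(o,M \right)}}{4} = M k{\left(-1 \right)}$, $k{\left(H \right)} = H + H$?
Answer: $\frac{1}{368} \approx 0.0027174$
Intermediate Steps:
$k{\left(H \right)} = 2 H$
$r{\left(o,M \right)} = 8 M$ ($r{\left(o,M \right)} = - 4 M 2 \left(-1\right) = - 4 M \left(-2\right) = - 4 \left(- 2 M\right) = 8 M$)
$\frac{1}{r{\left(244,-71 \right)} + \left(-4\right) \left(-13\right) 18} = \frac{1}{8 \left(-71\right) + \left(-4\right) \left(-13\right) 18} = \frac{1}{-568 + 52 \cdot 18} = \frac{1}{-568 + 936} = \frac{1}{368}$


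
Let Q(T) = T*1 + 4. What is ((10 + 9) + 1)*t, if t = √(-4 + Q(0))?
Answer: 0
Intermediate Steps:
Q(T) = 4 + T (Q(T) = T + 4 = 4 + T)
t = 0 (t = √(-4 + (4 + 0)) = √(-4 + 4) = √0 = 0)
((10 + 9) + 1)*t = ((10 + 9) + 1)*0 = (19 + 1)*0 = 20*0 = 0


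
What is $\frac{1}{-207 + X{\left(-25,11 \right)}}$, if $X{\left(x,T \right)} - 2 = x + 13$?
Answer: $- \frac{1}{217} \approx -0.0046083$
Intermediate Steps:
$X{\left(x,T \right)} = 15 + x$ ($X{\left(x,T \right)} = 2 + \left(x + 13\right) = 2 + \left(13 + x\right) = 15 + x$)
$\frac{1}{-207 + X{\left(-25,11 \right)}} = \frac{1}{-207 + \left(15 - 25\right)} = \frac{1}{-207 - 10} = \frac{1}{-217} = - \frac{1}{217}$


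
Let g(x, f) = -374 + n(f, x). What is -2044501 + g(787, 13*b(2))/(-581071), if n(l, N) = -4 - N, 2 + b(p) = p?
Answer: -1188000239406/581071 ≈ -2.0445e+6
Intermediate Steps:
b(p) = -2 + p
g(x, f) = -378 - x (g(x, f) = -374 + (-4 - x) = -378 - x)
-2044501 + g(787, 13*b(2))/(-581071) = -2044501 + (-378 - 1*787)/(-581071) = -2044501 + (-378 - 787)*(-1/581071) = -2044501 - 1165*(-1/581071) = -2044501 + 1165/581071 = -1188000239406/581071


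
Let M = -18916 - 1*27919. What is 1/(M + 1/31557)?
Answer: -31557/1477972094 ≈ -2.1352e-5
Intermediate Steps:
M = -46835 (M = -18916 - 27919 = -46835)
1/(M + 1/31557) = 1/(-46835 + 1/31557) = 1/(-1477972094/31557) = -31557/1477972094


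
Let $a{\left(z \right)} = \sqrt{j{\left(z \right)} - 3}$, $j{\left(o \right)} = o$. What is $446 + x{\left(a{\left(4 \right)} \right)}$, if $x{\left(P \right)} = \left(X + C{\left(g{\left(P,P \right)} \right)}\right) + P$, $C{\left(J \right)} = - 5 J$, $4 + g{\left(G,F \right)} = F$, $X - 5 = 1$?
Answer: $468$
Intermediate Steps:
$X = 6$ ($X = 5 + 1 = 6$)
$g{\left(G,F \right)} = -4 + F$
$a{\left(z \right)} = \sqrt{-3 + z}$ ($a{\left(z \right)} = \sqrt{z - 3} = \sqrt{-3 + z}$)
$x{\left(P \right)} = 26 - 4 P$ ($x{\left(P \right)} = \left(6 - 5 \left(-4 + P\right)\right) + P = \left(6 - \left(-20 + 5 P\right)\right) + P = \left(26 - 5 P\right) + P = 26 - 4 P$)
$446 + x{\left(a{\left(4 \right)} \right)} = 446 + \left(26 - 4 \sqrt{-3 + 4}\right) = 446 + \left(26 - 4 \sqrt{1}\right) = 446 + \left(26 - 4\right) = 446 + 22 = 468$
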